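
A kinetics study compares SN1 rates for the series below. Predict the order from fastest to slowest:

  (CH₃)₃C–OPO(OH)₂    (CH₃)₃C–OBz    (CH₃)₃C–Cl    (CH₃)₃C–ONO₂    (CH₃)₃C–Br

(CH₃)₃C–Br > (CH₃)₃C–Cl > (CH₃)₃C–ONO₂ > (CH₃)₃C–OPO(OH)₂ > (CH₃)₃C–OBz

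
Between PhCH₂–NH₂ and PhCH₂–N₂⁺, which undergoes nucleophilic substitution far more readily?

From PhCH₂–NH₂ the departing group would be NH₂⁻ (pKₐ(NH₃) ≈ 38). Extremely strong base; never a leaving group.
From PhCH₂–N₂⁺ the leaving group is N₂ (no meaningful conjugate acid; N₂ departs as an exceptionally stable neutral molecule).
(In practice PhCH₂–N₂⁺ is made from PhCH₂–NH₂ by diazotisation (NaNO₂ / HCl, 0 °C), generating a diazonium salt that expels N₂.)

PhCH₂–N₂⁺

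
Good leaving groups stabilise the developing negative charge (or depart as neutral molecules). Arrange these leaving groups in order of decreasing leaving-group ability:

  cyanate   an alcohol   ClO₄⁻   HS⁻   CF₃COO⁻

ClO₄⁻ > an alcohol > CF₃COO⁻ > cyanate > HS⁻

ClO₄⁻: pKₐ(HClO₄) ≈ -10
an alcohol: pKₐ(R'OH₂⁺) ≈ -2.4 — neutral; leaves from a protonated ether (an oxonium ion, R–O(H)R'⁺)
CF₃COO⁻: pKₐ(CF₃COOH) ≈ 0.2
cyanate: pKₐ(HOCN) ≈ 3.5
HS⁻: pKₐ(H₂S) ≈ 7 — larger and more polarisable than the oxygen analogue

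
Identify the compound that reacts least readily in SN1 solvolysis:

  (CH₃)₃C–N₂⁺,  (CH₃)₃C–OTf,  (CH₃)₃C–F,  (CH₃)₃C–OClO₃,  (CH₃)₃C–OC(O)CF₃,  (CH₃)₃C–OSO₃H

Same R in every case — rank the leaving groups.
Leaving-group ability tracks the stability of the departed species; conjugate-acid pKₐ is the usual yardstick (lower pKₐ → better LG).
(CH₃)₃C–N₂⁺ loses N₂: no meaningful conjugate acid; N₂ departs as an exceptionally stable neutral molecule
(CH₃)₃C–OTf loses OTf⁻: pKₐ(CF₃SO₃H (triflic acid)) ≈ -14
(CH₃)₃C–OClO₃ loses ClO₄⁻: pKₐ(HClO₄) ≈ -10
(CH₃)₃C–OSO₃H loses HSO₄⁻: pKₐ(H₂SO₄) ≈ -3
(CH₃)₃C–OC(O)CF₃ loses CF₃COO⁻: pKₐ(CF₃COOH) ≈ 0.2
(CH₃)₃C–F loses F⁻: pKₐ(HF) ≈ 3.2

(CH₃)₃C–F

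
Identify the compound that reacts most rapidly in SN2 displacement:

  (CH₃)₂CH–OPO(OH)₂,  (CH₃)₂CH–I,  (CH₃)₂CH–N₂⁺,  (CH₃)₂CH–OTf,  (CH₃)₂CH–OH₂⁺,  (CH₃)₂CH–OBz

(CH₃)₂CH–N₂⁺

The skeletons are identical, so relative rate is governed entirely by leaving-group ability.
Rank by basicity of the departing species: weakest base leaves most easily.
(CH₃)₂CH–N₂⁺ loses N₂: no meaningful conjugate acid; N₂ departs as an exceptionally stable neutral molecule
(CH₃)₂CH–OTf loses OTf⁻: pKₐ(CF₃SO₃H (triflic acid)) ≈ -14
(CH₃)₂CH–I loses I⁻: pKₐ(HI) ≈ -10
(CH₃)₂CH–OH₂⁺ loses H₂O: pKₐ(H₃O⁺) ≈ -1.7
(CH₃)₂CH–OPO(OH)₂ loses H₂PO₄⁻: pKₐ(H₃PO₄) ≈ 2.1
(CH₃)₂CH–OBz loses PhCOO⁻: pKₐ(C₆H₅COOH) ≈ 4.2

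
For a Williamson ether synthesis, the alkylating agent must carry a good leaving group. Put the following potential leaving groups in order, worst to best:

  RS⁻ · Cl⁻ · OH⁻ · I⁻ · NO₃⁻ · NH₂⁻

Rank by basicity of the departing species: weakest base leaves most easily.
I⁻: pKₐ(HI) ≈ -10
Cl⁻: pKₐ(HCl) ≈ -7
NO₃⁻: pKₐ(HNO₃) ≈ -1.3
RS⁻: pKₐ(RSH (a thiol)) ≈ 10.5
OH⁻: pKₐ(H₂O) ≈ 15.7 — strong base; essentially never leaves without prior activation
NH₂⁻: pKₐ(NH₃) ≈ 38 — extremely strong base; never a leaving group
Listed from poorest to best leaving group as asked.

NH₂⁻ < OH⁻ < RS⁻ < NO₃⁻ < Cl⁻ < I⁻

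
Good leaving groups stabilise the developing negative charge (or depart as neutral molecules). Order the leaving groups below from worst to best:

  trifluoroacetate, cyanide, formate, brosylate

brosylate: pKₐ(p-BrC₆H₄SO₃H) ≈ -2.8
trifluoroacetate: pKₐ(CF₃COOH) ≈ 0.2
formate: pKₐ(HCOOH) ≈ 3.8
cyanide: pKₐ(HCN) ≈ 9.2
Reversing gives the worst-to-best order requested.

cyanide < formate < trifluoroacetate < brosylate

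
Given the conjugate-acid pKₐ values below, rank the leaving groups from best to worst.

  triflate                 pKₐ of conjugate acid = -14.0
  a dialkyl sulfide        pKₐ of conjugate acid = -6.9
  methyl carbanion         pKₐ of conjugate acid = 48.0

Lower conjugate-acid pKₐ ⇒ weaker base ⇒ better leaving group.
Sorting by the given values: triflate (-14.0), a dialkyl sulfide (-6.9), methyl carbanion (48.0).

triflate > a dialkyl sulfide > methyl carbanion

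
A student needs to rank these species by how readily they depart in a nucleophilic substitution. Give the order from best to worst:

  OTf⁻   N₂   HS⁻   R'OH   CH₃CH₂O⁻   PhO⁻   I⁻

N₂ > OTf⁻ > I⁻ > R'OH > HS⁻ > PhO⁻ > CH₃CH₂O⁻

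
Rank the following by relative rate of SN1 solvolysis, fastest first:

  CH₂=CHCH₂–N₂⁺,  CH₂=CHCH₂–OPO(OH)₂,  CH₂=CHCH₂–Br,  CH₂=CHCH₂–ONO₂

CH₂=CHCH₂–N₂⁺ > CH₂=CHCH₂–Br > CH₂=CHCH₂–ONO₂ > CH₂=CHCH₂–OPO(OH)₂

Identical carbon frameworks mean the comparison reduces to leaving-group quality.
The more stable X⁻ (or X) is on its own — i.e. the weaker a base it is — the better a leaving group it makes.
CH₂=CHCH₂–N₂⁺ loses N₂: no meaningful conjugate acid; N₂ departs as an exceptionally stable neutral molecule
CH₂=CHCH₂–Br loses Br⁻: pKₐ(HBr) ≈ -9
CH₂=CHCH₂–ONO₂ loses NO₃⁻: pKₐ(HNO₃) ≈ -1.3
CH₂=CHCH₂–OPO(OH)₂ loses H₂PO₄⁻: pKₐ(H₃PO₄) ≈ 2.1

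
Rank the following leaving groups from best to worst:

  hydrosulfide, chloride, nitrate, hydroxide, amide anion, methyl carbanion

chloride > nitrate > hydrosulfide > hydroxide > amide anion > methyl carbanion

A good leaving group is a weak base: the lower the pKₐ of its conjugate acid, the more readily it departs.
chloride: pKₐ(HCl) ≈ -7
nitrate: pKₐ(HNO₃) ≈ -1.3
hydrosulfide: pKₐ(H₂S) ≈ 7
hydroxide: pKₐ(H₂O) ≈ 15.7
amide anion: pKₐ(NH₃) ≈ 38
methyl carbanion: pKₐ(CH₄) ≈ 48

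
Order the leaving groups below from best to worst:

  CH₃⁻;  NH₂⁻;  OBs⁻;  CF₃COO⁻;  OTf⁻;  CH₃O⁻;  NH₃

OTf⁻ > OBs⁻ > CF₃COO⁻ > NH₃ > CH₃O⁻ > NH₂⁻ > CH₃⁻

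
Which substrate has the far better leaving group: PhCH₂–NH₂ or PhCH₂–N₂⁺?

From PhCH₂–NH₂ the departing group would be NH₂⁻ (pKₐ(NH₃) ≈ 38). Extremely strong base; never a leaving group.
From PhCH₂–N₂⁺ the leaving group is N₂ (no meaningful conjugate acid; N₂ departs as an exceptionally stable neutral molecule).
(In practice PhCH₂–N₂⁺ is made from PhCH₂–NH₂ by diazotisation (NaNO₂ / HCl, 0 °C), generating a diazonium salt that expels N₂.)

PhCH₂–N₂⁺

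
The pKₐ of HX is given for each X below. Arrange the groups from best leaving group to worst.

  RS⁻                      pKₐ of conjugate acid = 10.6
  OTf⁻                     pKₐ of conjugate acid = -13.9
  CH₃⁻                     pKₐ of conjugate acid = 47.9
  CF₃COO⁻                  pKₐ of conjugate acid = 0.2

Lower conjugate-acid pKₐ ⇒ weaker base ⇒ better leaving group.
Sorting by the given values: OTf⁻ (-13.9), CF₃COO⁻ (0.2), RS⁻ (10.6), CH₃⁻ (47.9).

OTf⁻ > CF₃COO⁻ > RS⁻ > CH₃⁻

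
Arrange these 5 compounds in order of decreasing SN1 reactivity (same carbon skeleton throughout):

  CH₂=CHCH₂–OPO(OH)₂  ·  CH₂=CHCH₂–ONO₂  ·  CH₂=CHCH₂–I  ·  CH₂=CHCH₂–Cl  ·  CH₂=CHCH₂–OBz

CH₂=CHCH₂–I > CH₂=CHCH₂–Cl > CH₂=CHCH₂–ONO₂ > CH₂=CHCH₂–OPO(OH)₂ > CH₂=CHCH₂–OBz

Identical carbon frameworks mean the comparison reduces to leaving-group quality.
The more stable X⁻ (or X) is on its own — i.e. the weaker a base it is — the better a leaving group it makes.
CH₂=CHCH₂–I loses I⁻: pKₐ(HI) ≈ -10
CH₂=CHCH₂–Cl loses Cl⁻: pKₐ(HCl) ≈ -7
CH₂=CHCH₂–ONO₂ loses NO₃⁻: pKₐ(HNO₃) ≈ -1.3
CH₂=CHCH₂–OPO(OH)₂ loses H₂PO₄⁻: pKₐ(H₃PO₄) ≈ 2.1
CH₂=CHCH₂–OBz loses PhCOO⁻: pKₐ(C₆H₅COOH) ≈ 4.2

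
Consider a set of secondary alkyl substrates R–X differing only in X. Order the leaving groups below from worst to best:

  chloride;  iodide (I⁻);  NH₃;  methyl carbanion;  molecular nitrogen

methyl carbanion < NH₃ < chloride < iodide (I⁻) < molecular nitrogen

molecular nitrogen: no meaningful conjugate acid; N₂ departs as an exceptionally stable neutral molecule
iodide (I⁻): pKₐ(HI) ≈ -10
chloride: pKₐ(HCl) ≈ -7
NH₃: pKₐ(NH₄⁺) ≈ 9.2
methyl carbanion: pKₐ(CH₄) ≈ 48
Listed from poorest to best leaving group as asked.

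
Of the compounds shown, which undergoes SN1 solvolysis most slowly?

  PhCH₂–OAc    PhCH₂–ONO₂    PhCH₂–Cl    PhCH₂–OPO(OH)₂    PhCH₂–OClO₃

PhCH₂–OAc

With the same alkyl group throughout, only the leaving group differentiates the rates.
The more stable X⁻ (or X) is on its own — i.e. the weaker a base it is — the better a leaving group it makes.
PhCH₂–OClO₃ loses ClO₄⁻: pKₐ(HClO₄) ≈ -10
PhCH₂–Cl loses Cl⁻: pKₐ(HCl) ≈ -7
PhCH₂–ONO₂ loses NO₃⁻: pKₐ(HNO₃) ≈ -1.3
PhCH₂–OPO(OH)₂ loses H₂PO₄⁻: pKₐ(H₃PO₄) ≈ 2.1
PhCH₂–OAc loses AcO⁻: pKₐ(CH₃COOH) ≈ 4.8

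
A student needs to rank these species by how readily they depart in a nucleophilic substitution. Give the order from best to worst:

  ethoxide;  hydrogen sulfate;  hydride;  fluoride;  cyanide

hydrogen sulfate: pKₐ(H₂SO₄) ≈ -3
fluoride: pKₐ(HF) ≈ 3.2
cyanide: pKₐ(HCN) ≈ 9.2
ethoxide: pKₐ(CH₃CH₂OH) ≈ 16
hydride: pKₐ(H₂) ≈ 36

hydrogen sulfate > fluoride > cyanide > ethoxide > hydride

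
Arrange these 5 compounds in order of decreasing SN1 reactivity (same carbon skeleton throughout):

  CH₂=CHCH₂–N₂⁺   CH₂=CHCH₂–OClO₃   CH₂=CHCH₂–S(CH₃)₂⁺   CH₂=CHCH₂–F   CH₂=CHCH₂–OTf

CH₂=CHCH₂–N₂⁺ > CH₂=CHCH₂–OTf > CH₂=CHCH₂–OClO₃ > CH₂=CHCH₂–S(CH₃)₂⁺ > CH₂=CHCH₂–F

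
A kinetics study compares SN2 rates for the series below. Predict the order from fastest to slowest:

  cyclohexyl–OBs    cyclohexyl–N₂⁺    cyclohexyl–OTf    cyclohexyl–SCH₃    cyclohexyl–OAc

cyclohexyl–N₂⁺ > cyclohexyl–OTf > cyclohexyl–OBs > cyclohexyl–OAc > cyclohexyl–SCH₃

Same R in every case — rank the leaving groups.
Rank by basicity of the departing species: weakest base leaves most easily.
cyclohexyl–N₂⁺ loses N₂: no meaningful conjugate acid; N₂ departs as an exceptionally stable neutral molecule
cyclohexyl–OTf loses OTf⁻: pKₐ(CF₃SO₃H (triflic acid)) ≈ -14
cyclohexyl–OBs loses OBs⁻: pKₐ(p-BrC₆H₄SO₃H) ≈ -2.8
cyclohexyl–OAc loses AcO⁻: pKₐ(CH₃COOH) ≈ 4.8
cyclohexyl–SCH₃ loses RS⁻: pKₐ(RSH (a thiol)) ≈ 10.5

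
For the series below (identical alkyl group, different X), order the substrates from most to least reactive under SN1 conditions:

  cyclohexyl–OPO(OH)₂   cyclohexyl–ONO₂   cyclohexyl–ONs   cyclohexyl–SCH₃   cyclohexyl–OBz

cyclohexyl–ONs > cyclohexyl–ONO₂ > cyclohexyl–OPO(OH)₂ > cyclohexyl–OBz > cyclohexyl–SCH₃

Same R in every case — rank the leaving groups.
Leaving-group ability tracks the stability of the departed species; conjugate-acid pKₐ is the usual yardstick (lower pKₐ → better LG).
cyclohexyl–ONs loses ONs⁻: pKₐ(p-O₂NC₆H₄SO₃H) ≈ -3.5
cyclohexyl–ONO₂ loses NO₃⁻: pKₐ(HNO₃) ≈ -1.3
cyclohexyl–OPO(OH)₂ loses H₂PO₄⁻: pKₐ(H₃PO₄) ≈ 2.1
cyclohexyl–OBz loses PhCOO⁻: pKₐ(C₆H₅COOH) ≈ 4.2
cyclohexyl–SCH₃ loses RS⁻: pKₐ(RSH (a thiol)) ≈ 10.5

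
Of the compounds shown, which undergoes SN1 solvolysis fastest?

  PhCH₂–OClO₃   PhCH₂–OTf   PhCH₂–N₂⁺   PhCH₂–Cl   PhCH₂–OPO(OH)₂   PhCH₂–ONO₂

The skeletons are identical, so relative rate is governed entirely by leaving-group ability.
Leaving-group ability tracks the stability of the departed species; conjugate-acid pKₐ is the usual yardstick (lower pKₐ → better LG).
PhCH₂–N₂⁺ loses N₂: no meaningful conjugate acid; N₂ departs as an exceptionally stable neutral molecule
PhCH₂–OTf loses OTf⁻: pKₐ(CF₃SO₃H (triflic acid)) ≈ -14
PhCH₂–OClO₃ loses ClO₄⁻: pKₐ(HClO₄) ≈ -10
PhCH₂–Cl loses Cl⁻: pKₐ(HCl) ≈ -7
PhCH₂–ONO₂ loses NO₃⁻: pKₐ(HNO₃) ≈ -1.3
PhCH₂–OPO(OH)₂ loses H₂PO₄⁻: pKₐ(H₃PO₄) ≈ 2.1

PhCH₂–N₂⁺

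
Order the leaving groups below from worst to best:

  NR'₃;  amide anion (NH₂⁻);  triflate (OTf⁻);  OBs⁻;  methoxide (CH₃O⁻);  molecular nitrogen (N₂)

amide anion (NH₂⁻) < methoxide (CH₃O⁻) < NR'₃ < OBs⁻ < triflate (OTf⁻) < molecular nitrogen (N₂)

molecular nitrogen (N₂): no meaningful conjugate acid; N₂ departs as an exceptionally stable neutral molecule
triflate (OTf⁻): pKₐ(CF₃SO₃H (triflic acid)) ≈ -14 — charge spread over three oxygens and a CF₃ group; the premier leaving group in synthesis
OBs⁻: pKₐ(p-BrC₆H₄SO₃H) ≈ -2.8 — arenesulfonate with a p-bromo substituent
NR'₃: pKₐ(R'₃NH⁺) ≈ 10.7 — neutral but still a fairly strong base; Hofmann-elimination LG
methoxide (CH₃O⁻): pKₐ(CH₃OH) ≈ 15.5 — strong base; alkoxides do not leave unassisted
amide anion (NH₂⁻): pKₐ(NH₃) ≈ 38 — extremely strong base; never a leaving group
Listed from poorest to best leaving group as asked.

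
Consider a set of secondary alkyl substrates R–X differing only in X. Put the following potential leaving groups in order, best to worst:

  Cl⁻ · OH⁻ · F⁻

Cl⁻: pKₐ(HCl) ≈ -7 — moderately weak base
F⁻: pKₐ(HF) ≈ 3.2
OH⁻: pKₐ(H₂O) ≈ 15.7 — strong base; essentially never leaves without prior activation

Cl⁻ > F⁻ > OH⁻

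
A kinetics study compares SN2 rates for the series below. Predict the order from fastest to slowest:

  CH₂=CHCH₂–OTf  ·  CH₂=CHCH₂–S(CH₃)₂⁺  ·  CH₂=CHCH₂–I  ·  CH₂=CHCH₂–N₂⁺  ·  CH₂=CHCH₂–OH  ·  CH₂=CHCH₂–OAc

CH₂=CHCH₂–N₂⁺ > CH₂=CHCH₂–OTf > CH₂=CHCH₂–I > CH₂=CHCH₂–S(CH₃)₂⁺ > CH₂=CHCH₂–OAc > CH₂=CHCH₂–OH

The skeletons are identical, so relative rate is governed entirely by leaving-group ability.
The more stable X⁻ (or X) is on its own — i.e. the weaker a base it is — the better a leaving group it makes.
CH₂=CHCH₂–N₂⁺ loses N₂: no meaningful conjugate acid; N₂ departs as an exceptionally stable neutral molecule
CH₂=CHCH₂–OTf loses OTf⁻: pKₐ(CF₃SO₃H (triflic acid)) ≈ -14
CH₂=CHCH₂–I loses I⁻: pKₐ(HI) ≈ -10
CH₂=CHCH₂–S(CH₃)₂⁺ loses SR'₂: pKₐ(R'₂SH⁺) ≈ -7
CH₂=CHCH₂–OAc loses AcO⁻: pKₐ(CH₃COOH) ≈ 4.8
CH₂=CHCH₂–OH loses OH⁻: pKₐ(H₂O) ≈ 15.7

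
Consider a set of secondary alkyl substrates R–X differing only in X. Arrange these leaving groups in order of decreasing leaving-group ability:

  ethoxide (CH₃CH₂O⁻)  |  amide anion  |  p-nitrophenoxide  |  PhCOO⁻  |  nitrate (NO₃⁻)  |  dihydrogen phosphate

nitrate (NO₃⁻) > dihydrogen phosphate > PhCOO⁻ > p-nitrophenoxide > ethoxide (CH₃CH₂O⁻) > amide anion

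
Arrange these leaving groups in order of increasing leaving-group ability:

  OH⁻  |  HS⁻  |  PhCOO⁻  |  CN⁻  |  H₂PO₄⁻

OH⁻ < CN⁻ < HS⁻ < PhCOO⁻ < H₂PO₄⁻

H₂PO₄⁻: pKₐ(H₃PO₄) ≈ 2.1
PhCOO⁻: pKₐ(C₆H₅COOH) ≈ 4.2
HS⁻: pKₐ(H₂S) ≈ 7 — larger and more polarisable than the oxygen analogue
CN⁻: pKₐ(HCN) ≈ 9.2 — sp carbon stabilises the charge somewhat, but still a poor LG
OH⁻: pKₐ(H₂O) ≈ 15.7 — strong base; essentially never leaves without prior activation
The question asks for worst first, so the sequence is read in increasing leaving-group ability.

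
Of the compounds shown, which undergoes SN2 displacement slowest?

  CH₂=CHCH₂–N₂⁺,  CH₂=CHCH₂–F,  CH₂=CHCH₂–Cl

CH₂=CHCH₂–F

The skeletons are identical, so relative rate is governed entirely by leaving-group ability.
A good leaving group is a weak base: the lower the pKₐ of its conjugate acid, the more readily it departs.
CH₂=CHCH₂–N₂⁺ loses N₂: no meaningful conjugate acid; N₂ departs as an exceptionally stable neutral molecule
CH₂=CHCH₂–Cl loses Cl⁻: pKₐ(HCl) ≈ -7
CH₂=CHCH₂–F loses F⁻: pKₐ(HF) ≈ 3.2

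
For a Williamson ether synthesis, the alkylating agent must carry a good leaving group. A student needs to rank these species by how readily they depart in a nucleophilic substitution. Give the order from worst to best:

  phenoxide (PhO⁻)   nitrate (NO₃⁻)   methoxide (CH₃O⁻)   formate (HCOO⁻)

methoxide (CH₃O⁻) < phenoxide (PhO⁻) < formate (HCOO⁻) < nitrate (NO₃⁻)

Rank by basicity of the departing species: weakest base leaves most easily.
nitrate (NO₃⁻): pKₐ(HNO₃) ≈ -1.3 — resonance-delocalised over three oxygens
formate (HCOO⁻): pKₐ(HCOOH) ≈ 3.8 — resonance-stabilised carboxylate
phenoxide (PhO⁻): pKₐ(C₆H₅OH (phenol)) ≈ 10
methoxide (CH₃O⁻): pKₐ(CH₃OH) ≈ 15.5 — strong base; alkoxides do not leave unassisted
Listed from poorest to best leaving group as asked.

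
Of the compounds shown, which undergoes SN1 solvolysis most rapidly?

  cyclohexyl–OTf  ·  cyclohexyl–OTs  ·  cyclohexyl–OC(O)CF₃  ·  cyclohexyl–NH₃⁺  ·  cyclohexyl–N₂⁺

cyclohexyl–N₂⁺

Same R in every case — rank the leaving groups.
Rank by basicity of the departing species: weakest base leaves most easily.
cyclohexyl–N₂⁺ loses N₂: no meaningful conjugate acid; N₂ departs as an exceptionally stable neutral molecule
cyclohexyl–OTf loses OTf⁻: pKₐ(CF₃SO₃H (triflic acid)) ≈ -14
cyclohexyl–OTs loses OTs⁻: pKₐ(p-CH₃C₆H₄SO₃H (TsOH)) ≈ -2.8
cyclohexyl–OC(O)CF₃ loses CF₃COO⁻: pKₐ(CF₃COOH) ≈ 0.2
cyclohexyl–NH₃⁺ loses NH₃: pKₐ(NH₄⁺) ≈ 9.2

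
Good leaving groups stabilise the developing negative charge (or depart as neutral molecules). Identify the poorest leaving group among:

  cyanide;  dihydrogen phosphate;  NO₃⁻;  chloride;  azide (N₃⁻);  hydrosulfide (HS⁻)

cyanide

chloride: pKₐ(HCl) ≈ -7
NO₃⁻: pKₐ(HNO₃) ≈ -1.3
dihydrogen phosphate: pKₐ(H₃PO₄) ≈ 2.1
azide (N₃⁻): pKₐ(HN₃) ≈ 4.7
hydrosulfide (HS⁻): pKₐ(H₂S) ≈ 7
cyanide: pKₐ(HCN) ≈ 9.2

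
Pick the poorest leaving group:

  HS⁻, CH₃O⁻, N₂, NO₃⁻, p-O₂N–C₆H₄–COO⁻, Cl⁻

CH₃O⁻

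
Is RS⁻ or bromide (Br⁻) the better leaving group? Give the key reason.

bromide (Br⁻) is the better leaving group.
pKₐ(HBr) ≈ -9 versus pKₐ(RSH (a thiol)) ≈ 10.5: bromide (Br⁻) is the much weaker base.
Weak base; good leaving group.

bromide (Br⁻)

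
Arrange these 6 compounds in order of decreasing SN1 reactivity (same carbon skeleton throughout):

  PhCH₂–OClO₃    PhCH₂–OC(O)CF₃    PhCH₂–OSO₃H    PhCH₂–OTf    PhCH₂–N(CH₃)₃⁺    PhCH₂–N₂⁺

Same R in every case — rank the leaving groups.
Leaving-group ability tracks the stability of the departed species; conjugate-acid pKₐ is the usual yardstick (lower pKₐ → better LG).
PhCH₂–N₂⁺ loses N₂: no meaningful conjugate acid; N₂ departs as an exceptionally stable neutral molecule
PhCH₂–OTf loses OTf⁻: pKₐ(CF₃SO₃H (triflic acid)) ≈ -14
PhCH₂–OClO₃ loses ClO₄⁻: pKₐ(HClO₄) ≈ -10
PhCH₂–OSO₃H loses HSO₄⁻: pKₐ(H₂SO₄) ≈ -3
PhCH₂–OC(O)CF₃ loses CF₃COO⁻: pKₐ(CF₃COOH) ≈ 0.2
PhCH₂–N(CH₃)₃⁺ loses NR'₃: pKₐ(R'₃NH⁺) ≈ 10.7

PhCH₂–N₂⁺ > PhCH₂–OTf > PhCH₂–OClO₃ > PhCH₂–OSO₃H > PhCH₂–OC(O)CF₃ > PhCH₂–N(CH₃)₃⁺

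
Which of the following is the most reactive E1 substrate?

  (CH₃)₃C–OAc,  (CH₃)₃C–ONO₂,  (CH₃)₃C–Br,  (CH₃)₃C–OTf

(CH₃)₃C–OTf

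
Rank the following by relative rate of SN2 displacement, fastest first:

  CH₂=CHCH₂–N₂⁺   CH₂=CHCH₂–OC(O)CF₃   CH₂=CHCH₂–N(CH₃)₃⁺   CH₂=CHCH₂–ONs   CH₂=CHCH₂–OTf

CH₂=CHCH₂–N₂⁺ > CH₂=CHCH₂–OTf > CH₂=CHCH₂–ONs > CH₂=CHCH₂–OC(O)CF₃ > CH₂=CHCH₂–N(CH₃)₃⁺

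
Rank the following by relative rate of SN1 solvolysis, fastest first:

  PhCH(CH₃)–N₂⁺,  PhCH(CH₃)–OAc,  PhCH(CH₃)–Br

PhCH(CH₃)–N₂⁺ > PhCH(CH₃)–Br > PhCH(CH₃)–OAc

Identical carbon frameworks mean the comparison reduces to leaving-group quality.
Rank by basicity of the departing species: weakest base leaves most easily.
PhCH(CH₃)–N₂⁺ loses N₂: no meaningful conjugate acid; N₂ departs as an exceptionally stable neutral molecule
PhCH(CH₃)–Br loses Br⁻: pKₐ(HBr) ≈ -9
PhCH(CH₃)–OAc loses AcO⁻: pKₐ(CH₃COOH) ≈ 4.8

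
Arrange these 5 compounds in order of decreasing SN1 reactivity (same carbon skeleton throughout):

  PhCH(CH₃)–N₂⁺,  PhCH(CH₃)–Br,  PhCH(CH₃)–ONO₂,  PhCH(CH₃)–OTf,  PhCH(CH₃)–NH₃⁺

PhCH(CH₃)–N₂⁺ > PhCH(CH₃)–OTf > PhCH(CH₃)–Br > PhCH(CH₃)–ONO₂ > PhCH(CH₃)–NH₃⁺

The skeletons are identical, so relative rate is governed entirely by leaving-group ability.
Rank by basicity of the departing species: weakest base leaves most easily.
PhCH(CH₃)–N₂⁺ loses N₂: no meaningful conjugate acid; N₂ departs as an exceptionally stable neutral molecule
PhCH(CH₃)–OTf loses OTf⁻: pKₐ(CF₃SO₃H (triflic acid)) ≈ -14
PhCH(CH₃)–Br loses Br⁻: pKₐ(HBr) ≈ -9
PhCH(CH₃)–ONO₂ loses NO₃⁻: pKₐ(HNO₃) ≈ -1.3
PhCH(CH₃)–NH₃⁺ loses NH₃: pKₐ(NH₄⁺) ≈ 9.2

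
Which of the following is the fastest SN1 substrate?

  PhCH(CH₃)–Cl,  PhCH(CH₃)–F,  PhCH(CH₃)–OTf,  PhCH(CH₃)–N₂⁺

PhCH(CH₃)–N₂⁺

Identical carbon frameworks mean the comparison reduces to leaving-group quality.
A good leaving group is a weak base: the lower the pKₐ of its conjugate acid, the more readily it departs.
PhCH(CH₃)–N₂⁺ loses N₂: no meaningful conjugate acid; N₂ departs as an exceptionally stable neutral molecule
PhCH(CH₃)–OTf loses OTf⁻: pKₐ(CF₃SO₃H (triflic acid)) ≈ -14
PhCH(CH₃)–Cl loses Cl⁻: pKₐ(HCl) ≈ -7
PhCH(CH₃)–F loses F⁻: pKₐ(HF) ≈ 3.2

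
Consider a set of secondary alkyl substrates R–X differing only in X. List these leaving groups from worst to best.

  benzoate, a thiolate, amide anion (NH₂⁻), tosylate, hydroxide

The more stable X⁻ (or X) is on its own — i.e. the weaker a base it is — the better a leaving group it makes.
tosylate: pKₐ(p-CH₃C₆H₄SO₃H (TsOH)) ≈ -2.8 — resonance-delocalised arenesulfonate
benzoate: pKₐ(C₆H₅COOH) ≈ 4.2 — aryl carboxylate
a thiolate: pKₐ(RSH (a thiol)) ≈ 10.5 — moderately basic; rarely leaves without activation
hydroxide: pKₐ(H₂O) ≈ 15.7 — strong base; essentially never leaves without prior activation
amide anion (NH₂⁻): pKₐ(NH₃) ≈ 38 — extremely strong base; never a leaving group
Listed from poorest to best leaving group as asked.

amide anion (NH₂⁻) < hydroxide < a thiolate < benzoate < tosylate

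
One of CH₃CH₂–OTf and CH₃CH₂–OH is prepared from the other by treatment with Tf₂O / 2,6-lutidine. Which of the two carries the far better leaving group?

From CH₃CH₂–OH the departing group would be OH⁻ (pKₐ(H₂O) ≈ 15.7). Strong base; essentially never leaves without prior activation.
From CH₃CH₂–OTf the leaving group is OTf⁻ (pKₐ(CF₃SO₃H (triflic acid)) ≈ -14). Charge spread over three oxygens and a CF₃ group; the premier leaving group in synthesis.
Treatment with Tf₂O / 2,6-lutidine works by converting the hydroxyl into a triflate, making CH₃CH₂–OTf enormously more reactive.

CH₃CH₂–OTf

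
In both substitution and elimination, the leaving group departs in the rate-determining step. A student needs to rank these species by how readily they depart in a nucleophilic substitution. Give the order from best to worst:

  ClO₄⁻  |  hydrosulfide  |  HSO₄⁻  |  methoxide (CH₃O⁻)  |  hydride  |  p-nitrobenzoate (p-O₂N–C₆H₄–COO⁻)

A good leaving group is a weak base: the lower the pKₐ of its conjugate acid, the more readily it departs.
ClO₄⁻: pKₐ(HClO₄) ≈ -10
HSO₄⁻: pKₐ(H₂SO₄) ≈ -3
p-nitrobenzoate (p-O₂N–C₆H₄–COO⁻): pKₐ(p-nitrobenzoic acid) ≈ 3.4
hydrosulfide: pKₐ(H₂S) ≈ 7
methoxide (CH₃O⁻): pKₐ(CH₃OH) ≈ 15.5
hydride: pKₐ(H₂) ≈ 36

ClO₄⁻ > HSO₄⁻ > p-nitrobenzoate (p-O₂N–C₆H₄–COO⁻) > hydrosulfide > methoxide (CH₃O⁻) > hydride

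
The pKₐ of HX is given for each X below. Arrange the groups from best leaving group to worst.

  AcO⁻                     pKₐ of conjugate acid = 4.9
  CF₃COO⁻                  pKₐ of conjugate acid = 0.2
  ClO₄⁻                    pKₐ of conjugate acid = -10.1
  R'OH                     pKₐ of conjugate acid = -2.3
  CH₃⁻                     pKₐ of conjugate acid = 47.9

ClO₄⁻ > R'OH > CF₃COO⁻ > AcO⁻ > CH₃⁻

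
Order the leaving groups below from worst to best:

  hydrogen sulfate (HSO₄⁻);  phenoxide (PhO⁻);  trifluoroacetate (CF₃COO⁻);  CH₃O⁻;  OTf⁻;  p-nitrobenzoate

The more stable X⁻ (or X) is on its own — i.e. the weaker a base it is — the better a leaving group it makes.
OTf⁻: pKₐ(CF₃SO₃H (triflic acid)) ≈ -14
hydrogen sulfate (HSO₄⁻): pKₐ(H₂SO₄) ≈ -3
trifluoroacetate (CF₃COO⁻): pKₐ(CF₃COOH) ≈ 0.2
p-nitrobenzoate: pKₐ(p-nitrobenzoic acid) ≈ 3.4
phenoxide (PhO⁻): pKₐ(C₆H₅OH (phenol)) ≈ 10
CH₃O⁻: pKₐ(CH₃OH) ≈ 15.5
Listed from poorest to best leaving group as asked.

CH₃O⁻ < phenoxide (PhO⁻) < p-nitrobenzoate < trifluoroacetate (CF₃COO⁻) < hydrogen sulfate (HSO₄⁻) < OTf⁻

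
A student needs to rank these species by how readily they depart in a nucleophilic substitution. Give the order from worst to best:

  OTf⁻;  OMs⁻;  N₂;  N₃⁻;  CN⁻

CN⁻ < N₃⁻ < OMs⁻ < OTf⁻ < N₂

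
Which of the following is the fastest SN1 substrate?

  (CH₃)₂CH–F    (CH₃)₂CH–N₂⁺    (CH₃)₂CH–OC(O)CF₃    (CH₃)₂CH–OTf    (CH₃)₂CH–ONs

(CH₃)₂CH–N₂⁺

The skeletons are identical, so relative rate is governed entirely by leaving-group ability.
A good leaving group is a weak base: the lower the pKₐ of its conjugate acid, the more readily it departs.
(CH₃)₂CH–N₂⁺ loses N₂: no meaningful conjugate acid; N₂ departs as an exceptionally stable neutral molecule
(CH₃)₂CH–OTf loses OTf⁻: pKₐ(CF₃SO₃H (triflic acid)) ≈ -14
(CH₃)₂CH–ONs loses ONs⁻: pKₐ(p-O₂NC₆H₄SO₃H) ≈ -3.5
(CH₃)₂CH–OC(O)CF₃ loses CF₃COO⁻: pKₐ(CF₃COOH) ≈ 0.2
(CH₃)₂CH–F loses F⁻: pKₐ(HF) ≈ 3.2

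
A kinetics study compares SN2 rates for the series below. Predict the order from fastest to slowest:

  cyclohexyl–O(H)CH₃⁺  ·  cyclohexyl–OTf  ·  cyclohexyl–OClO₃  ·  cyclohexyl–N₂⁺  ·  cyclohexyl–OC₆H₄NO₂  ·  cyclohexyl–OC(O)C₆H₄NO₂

With the same alkyl group throughout, only the leaving group differentiates the rates.
A good leaving group is a weak base: the lower the pKₐ of its conjugate acid, the more readily it departs.
cyclohexyl–N₂⁺ loses N₂: no meaningful conjugate acid; N₂ departs as an exceptionally stable neutral molecule
cyclohexyl–OTf loses OTf⁻: pKₐ(CF₃SO₃H (triflic acid)) ≈ -14
cyclohexyl–OClO₃ loses ClO₄⁻: pKₐ(HClO₄) ≈ -10
cyclohexyl–O(H)CH₃⁺ loses R'OH: pKₐ(R'OH₂⁺) ≈ -2.4
cyclohexyl–OC(O)C₆H₄NO₂ loses p-O₂N–C₆H₄–COO⁻: pKₐ(p-nitrobenzoic acid) ≈ 3.4
cyclohexyl–OC₆H₄NO₂ loses p-O₂N–C₆H₄–O⁻: pKₐ(p-nitrophenol) ≈ 7.2

cyclohexyl–N₂⁺ > cyclohexyl–OTf > cyclohexyl–OClO₃ > cyclohexyl–O(H)CH₃⁺ > cyclohexyl–OC(O)C₆H₄NO₂ > cyclohexyl–OC₆H₄NO₂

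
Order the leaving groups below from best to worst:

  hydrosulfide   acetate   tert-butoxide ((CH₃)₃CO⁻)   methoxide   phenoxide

acetate > hydrosulfide > phenoxide > methoxide > tert-butoxide ((CH₃)₃CO⁻)

The more stable X⁻ (or X) is on its own — i.e. the weaker a base it is — the better a leaving group it makes.
acetate: pKₐ(CH₃COOH) ≈ 4.8
hydrosulfide: pKₐ(H₂S) ≈ 7
phenoxide: pKₐ(C₆H₅OH (phenol)) ≈ 10
methoxide: pKₐ(CH₃OH) ≈ 15.5
tert-butoxide ((CH₃)₃CO⁻): pKₐ(t-BuOH) ≈ 18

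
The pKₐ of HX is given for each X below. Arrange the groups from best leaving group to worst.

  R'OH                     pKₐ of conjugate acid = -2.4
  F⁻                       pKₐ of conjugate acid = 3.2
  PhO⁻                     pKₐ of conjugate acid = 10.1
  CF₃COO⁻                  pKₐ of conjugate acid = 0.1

Lower conjugate-acid pKₐ ⇒ weaker base ⇒ better leaving group.
Sorting by the given values: R'OH (-2.4), CF₃COO⁻ (0.1), F⁻ (3.2), PhO⁻ (10.1).

R'OH > CF₃COO⁻ > F⁻ > PhO⁻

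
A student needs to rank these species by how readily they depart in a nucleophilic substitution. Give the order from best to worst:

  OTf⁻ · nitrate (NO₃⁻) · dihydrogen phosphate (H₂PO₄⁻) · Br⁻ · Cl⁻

OTf⁻: pKₐ(CF₃SO₃H (triflic acid)) ≈ -14
Br⁻: pKₐ(HBr) ≈ -9 — weak base; good leaving group
Cl⁻: pKₐ(HCl) ≈ -7
nitrate (NO₃⁻): pKₐ(HNO₃) ≈ -1.3
dihydrogen phosphate (H₂PO₄⁻): pKₐ(H₃PO₄) ≈ 2.1 — moderate base; biological leaving group after further activation

OTf⁻ > Br⁻ > Cl⁻ > nitrate (NO₃⁻) > dihydrogen phosphate (H₂PO₄⁻)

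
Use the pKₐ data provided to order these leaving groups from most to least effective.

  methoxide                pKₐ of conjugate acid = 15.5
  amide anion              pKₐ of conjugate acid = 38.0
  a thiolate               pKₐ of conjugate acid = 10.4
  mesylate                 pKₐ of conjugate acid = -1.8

mesylate > a thiolate > methoxide > amide anion

Lower conjugate-acid pKₐ ⇒ weaker base ⇒ better leaving group.
Sorting by the given values: mesylate (-1.8), a thiolate (10.4), methoxide (15.5), amide anion (38.0).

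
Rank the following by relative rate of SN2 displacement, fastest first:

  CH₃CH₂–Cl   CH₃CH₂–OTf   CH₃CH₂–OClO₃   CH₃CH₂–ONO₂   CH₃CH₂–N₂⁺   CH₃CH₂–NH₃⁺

CH₃CH₂–N₂⁺ > CH₃CH₂–OTf > CH₃CH₂–OClO₃ > CH₃CH₂–Cl > CH₃CH₂–ONO₂ > CH₃CH₂–NH₃⁺

Same R in every case — rank the leaving groups.
The more stable X⁻ (or X) is on its own — i.e. the weaker a base it is — the better a leaving group it makes.
CH₃CH₂–N₂⁺ loses N₂: no meaningful conjugate acid; N₂ departs as an exceptionally stable neutral molecule
CH₃CH₂–OTf loses OTf⁻: pKₐ(CF₃SO₃H (triflic acid)) ≈ -14
CH₃CH₂–OClO₃ loses ClO₄⁻: pKₐ(HClO₄) ≈ -10
CH₃CH₂–Cl loses Cl⁻: pKₐ(HCl) ≈ -7
CH₃CH₂–ONO₂ loses NO₃⁻: pKₐ(HNO₃) ≈ -1.3
CH₃CH₂–NH₃⁺ loses NH₃: pKₐ(NH₄⁺) ≈ 9.2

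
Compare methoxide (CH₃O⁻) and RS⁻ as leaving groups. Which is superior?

RS⁻ is the better leaving group.
pKₐ(RSH (a thiol)) ≈ 10.5 versus pKₐ(CH₃OH) ≈ 15.5: RS⁻ is the much weaker base.
Moderately basic; rarely leaves without activation.

RS⁻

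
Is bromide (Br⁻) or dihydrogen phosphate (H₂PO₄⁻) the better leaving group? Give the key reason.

bromide (Br⁻) is the better leaving group.
pKₐ(HBr) ≈ -9 versus pKₐ(H₃PO₄) ≈ 2.1: bromide (Br⁻) is the much weaker base.
Weak base; good leaving group.

bromide (Br⁻)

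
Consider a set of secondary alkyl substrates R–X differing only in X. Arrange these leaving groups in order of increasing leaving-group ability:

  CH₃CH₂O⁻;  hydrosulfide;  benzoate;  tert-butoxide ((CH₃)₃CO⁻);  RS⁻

tert-butoxide ((CH₃)₃CO⁻) < CH₃CH₂O⁻ < RS⁻ < hydrosulfide < benzoate

The more stable X⁻ (or X) is on its own — i.e. the weaker a base it is — the better a leaving group it makes.
benzoate: pKₐ(C₆H₅COOH) ≈ 4.2
hydrosulfide: pKₐ(H₂S) ≈ 7
RS⁻: pKₐ(RSH (a thiol)) ≈ 10.5
CH₃CH₂O⁻: pKₐ(CH₃CH₂OH) ≈ 16
tert-butoxide ((CH₃)₃CO⁻): pKₐ(t-BuOH) ≈ 18
Listed from poorest to best leaving group as asked.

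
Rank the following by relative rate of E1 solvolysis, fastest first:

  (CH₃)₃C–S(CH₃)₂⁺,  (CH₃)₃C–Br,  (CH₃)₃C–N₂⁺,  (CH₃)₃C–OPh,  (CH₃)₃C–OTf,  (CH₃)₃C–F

Same R in every case — rank the leaving groups.
A good leaving group is a weak base: the lower the pKₐ of its conjugate acid, the more readily it departs.
(CH₃)₃C–N₂⁺ loses N₂: no meaningful conjugate acid; N₂ departs as an exceptionally stable neutral molecule
(CH₃)₃C–OTf loses OTf⁻: pKₐ(CF₃SO₃H (triflic acid)) ≈ -14
(CH₃)₃C–Br loses Br⁻: pKₐ(HBr) ≈ -9
(CH₃)₃C–S(CH₃)₂⁺ loses SR'₂: pKₐ(R'₂SH⁺) ≈ -7
(CH₃)₃C–F loses F⁻: pKₐ(HF) ≈ 3.2
(CH₃)₃C–OPh loses PhO⁻: pKₐ(C₆H₅OH (phenol)) ≈ 10

(CH₃)₃C–N₂⁺ > (CH₃)₃C–OTf > (CH₃)₃C–Br > (CH₃)₃C–S(CH₃)₂⁺ > (CH₃)₃C–F > (CH₃)₃C–OPh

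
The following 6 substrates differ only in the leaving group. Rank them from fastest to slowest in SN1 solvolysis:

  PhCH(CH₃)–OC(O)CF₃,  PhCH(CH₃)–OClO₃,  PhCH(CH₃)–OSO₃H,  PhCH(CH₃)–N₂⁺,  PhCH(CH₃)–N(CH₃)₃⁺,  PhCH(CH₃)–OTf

The skeletons are identical, so relative rate is governed entirely by leaving-group ability.
Rank by basicity of the departing species: weakest base leaves most easily.
PhCH(CH₃)–N₂⁺ loses N₂: no meaningful conjugate acid; N₂ departs as an exceptionally stable neutral molecule
PhCH(CH₃)–OTf loses OTf⁻: pKₐ(CF₃SO₃H (triflic acid)) ≈ -14
PhCH(CH₃)–OClO₃ loses ClO₄⁻: pKₐ(HClO₄) ≈ -10
PhCH(CH₃)–OSO₃H loses HSO₄⁻: pKₐ(H₂SO₄) ≈ -3
PhCH(CH₃)–OC(O)CF₃ loses CF₃COO⁻: pKₐ(CF₃COOH) ≈ 0.2
PhCH(CH₃)–N(CH₃)₃⁺ loses NR'₃: pKₐ(R'₃NH⁺) ≈ 10.7

PhCH(CH₃)–N₂⁺ > PhCH(CH₃)–OTf > PhCH(CH₃)–OClO₃ > PhCH(CH₃)–OSO₃H > PhCH(CH₃)–OC(O)CF₃ > PhCH(CH₃)–N(CH₃)₃⁺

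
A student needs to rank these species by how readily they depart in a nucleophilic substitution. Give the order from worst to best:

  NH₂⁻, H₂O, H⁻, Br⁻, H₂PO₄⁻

NH₂⁻ < H⁻ < H₂PO₄⁻ < H₂O < Br⁻

Br⁻: pKₐ(HBr) ≈ -9
H₂O: pKₐ(H₃O⁺) ≈ -1.7
H₂PO₄⁻: pKₐ(H₃PO₄) ≈ 2.1
H⁻: pKₐ(H₂) ≈ 36
NH₂⁻: pKₐ(NH₃) ≈ 38
Reversing gives the worst-to-best order requested.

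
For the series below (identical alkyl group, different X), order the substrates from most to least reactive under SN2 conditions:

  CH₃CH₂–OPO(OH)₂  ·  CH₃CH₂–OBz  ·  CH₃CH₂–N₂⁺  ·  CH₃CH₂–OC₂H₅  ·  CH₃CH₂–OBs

The skeletons are identical, so relative rate is governed entirely by leaving-group ability.
The more stable X⁻ (or X) is on its own — i.e. the weaker a base it is — the better a leaving group it makes.
CH₃CH₂–N₂⁺ loses N₂: no meaningful conjugate acid; N₂ departs as an exceptionally stable neutral molecule
CH₃CH₂–OBs loses OBs⁻: pKₐ(p-BrC₆H₄SO₃H) ≈ -2.8
CH₃CH₂–OPO(OH)₂ loses H₂PO₄⁻: pKₐ(H₃PO₄) ≈ 2.1
CH₃CH₂–OBz loses PhCOO⁻: pKₐ(C₆H₅COOH) ≈ 4.2
CH₃CH₂–OC₂H₅ loses CH₃CH₂O⁻: pKₐ(CH₃CH₂OH) ≈ 16

CH₃CH₂–N₂⁺ > CH₃CH₂–OBs > CH₃CH₂–OPO(OH)₂ > CH₃CH₂–OBz > CH₃CH₂–OC₂H₅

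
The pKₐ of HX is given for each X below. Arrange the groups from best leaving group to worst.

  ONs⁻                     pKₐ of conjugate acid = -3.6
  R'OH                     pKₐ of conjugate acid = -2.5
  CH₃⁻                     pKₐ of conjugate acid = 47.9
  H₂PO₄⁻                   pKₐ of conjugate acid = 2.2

ONs⁻ > R'OH > H₂PO₄⁻ > CH₃⁻

Lower conjugate-acid pKₐ ⇒ weaker base ⇒ better leaving group.
Sorting by the given values: ONs⁻ (-3.6), R'OH (-2.5), H₂PO₄⁻ (2.2), CH₃⁻ (47.9).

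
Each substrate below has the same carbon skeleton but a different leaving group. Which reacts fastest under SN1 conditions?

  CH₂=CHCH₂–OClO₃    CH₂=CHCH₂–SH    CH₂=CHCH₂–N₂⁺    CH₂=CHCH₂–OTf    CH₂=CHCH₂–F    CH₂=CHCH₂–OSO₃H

CH₂=CHCH₂–N₂⁺

Identical carbon frameworks mean the comparison reduces to leaving-group quality.
The more stable X⁻ (or X) is on its own — i.e. the weaker a base it is — the better a leaving group it makes.
CH₂=CHCH₂–N₂⁺ loses N₂: no meaningful conjugate acid; N₂ departs as an exceptionally stable neutral molecule
CH₂=CHCH₂–OTf loses OTf⁻: pKₐ(CF₃SO₃H (triflic acid)) ≈ -14
CH₂=CHCH₂–OClO₃ loses ClO₄⁻: pKₐ(HClO₄) ≈ -10
CH₂=CHCH₂–OSO₃H loses HSO₄⁻: pKₐ(H₂SO₄) ≈ -3
CH₂=CHCH₂–F loses F⁻: pKₐ(HF) ≈ 3.2
CH₂=CHCH₂–SH loses HS⁻: pKₐ(H₂S) ≈ 7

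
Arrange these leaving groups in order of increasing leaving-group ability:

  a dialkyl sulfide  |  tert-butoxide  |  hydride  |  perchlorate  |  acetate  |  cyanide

The more stable X⁻ (or X) is on its own — i.e. the weaker a base it is — the better a leaving group it makes.
perchlorate: pKₐ(HClO₄) ≈ -10 — extremely weak base; rarely used for safety reasons
a dialkyl sulfide: pKₐ(R'₂SH⁺) ≈ -7 — neutral; leaves from a sulfonium salt (R–SR'₂⁺)
acetate: pKₐ(CH₃COOH) ≈ 4.8 — resonance-stabilised but still a weak base
cyanide: pKₐ(HCN) ≈ 9.2
tert-butoxide: pKₐ(t-BuOH) ≈ 18 — bulky, strongly basic alkoxide
hydride: pKₐ(H₂) ≈ 36
The question asks for worst first, so the sequence is read in increasing leaving-group ability.

hydride < tert-butoxide < cyanide < acetate < a dialkyl sulfide < perchlorate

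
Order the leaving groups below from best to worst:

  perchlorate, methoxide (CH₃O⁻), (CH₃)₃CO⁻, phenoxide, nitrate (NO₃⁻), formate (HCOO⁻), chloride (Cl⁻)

A good leaving group is a weak base: the lower the pKₐ of its conjugate acid, the more readily it departs.
perchlorate: pKₐ(HClO₄) ≈ -10
chloride (Cl⁻): pKₐ(HCl) ≈ -7 — moderately weak base
nitrate (NO₃⁻): pKₐ(HNO₃) ≈ -1.3 — resonance-delocalised over three oxygens
formate (HCOO⁻): pKₐ(HCOOH) ≈ 3.8 — resonance-stabilised carboxylate
phenoxide: pKₐ(C₆H₅OH (phenol)) ≈ 10
methoxide (CH₃O⁻): pKₐ(CH₃OH) ≈ 15.5
(CH₃)₃CO⁻: pKₐ(t-BuOH) ≈ 18 — bulky, strongly basic alkoxide

perchlorate > chloride (Cl⁻) > nitrate (NO₃⁻) > formate (HCOO⁻) > phenoxide > methoxide (CH₃O⁻) > (CH₃)₃CO⁻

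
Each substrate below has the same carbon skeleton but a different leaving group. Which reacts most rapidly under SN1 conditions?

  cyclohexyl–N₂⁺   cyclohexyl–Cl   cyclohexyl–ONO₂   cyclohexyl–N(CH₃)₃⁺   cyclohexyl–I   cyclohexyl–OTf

The skeletons are identical, so relative rate is governed entirely by leaving-group ability.
Rank by basicity of the departing species: weakest base leaves most easily.
cyclohexyl–N₂⁺ loses N₂: no meaningful conjugate acid; N₂ departs as an exceptionally stable neutral molecule
cyclohexyl–OTf loses OTf⁻: pKₐ(CF₃SO₃H (triflic acid)) ≈ -14
cyclohexyl–I loses I⁻: pKₐ(HI) ≈ -10
cyclohexyl–Cl loses Cl⁻: pKₐ(HCl) ≈ -7
cyclohexyl–ONO₂ loses NO₃⁻: pKₐ(HNO₃) ≈ -1.3
cyclohexyl–N(CH₃)₃⁺ loses NR'₃: pKₐ(R'₃NH⁺) ≈ 10.7

cyclohexyl–N₂⁺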